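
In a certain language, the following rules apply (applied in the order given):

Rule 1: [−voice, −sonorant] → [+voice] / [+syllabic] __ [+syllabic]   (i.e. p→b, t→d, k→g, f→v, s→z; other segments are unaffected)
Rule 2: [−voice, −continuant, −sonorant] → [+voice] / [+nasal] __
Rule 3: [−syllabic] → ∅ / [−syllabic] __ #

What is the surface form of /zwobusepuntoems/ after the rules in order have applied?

zwobuzebundoem

Rule 1 (intervocalic voicing): /s/ is a voiceless obstruent between vowels /u/ and /e/, so it voices to [z]. /p/ is a voiceless obstruent between vowels /e/ and /u/, so it voices to [b]. /zwobusepuntoems/ → zwobuzebuntoems.
Rule 2 (post-nasal voicing): /t/ is a voiceless stop immediately after the nasal /n/, so it voices to [d]. /zwobuzebuntoems/ → zwobuzebundoems.
Rule 3 (final cluster simplification): /s/ is the second consonant of a word-final cluster /ms/, so it deletes. /zwobuzebundoems/ → zwobuzebundoem.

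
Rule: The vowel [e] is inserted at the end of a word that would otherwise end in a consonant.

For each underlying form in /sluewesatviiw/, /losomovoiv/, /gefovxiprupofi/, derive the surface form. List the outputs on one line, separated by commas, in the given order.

/sluewesatviiw/: the form ends in the consonant /w/, so [e] is inserted word-finally. → [sluewesatviiwe].
/losomovoiv/: the form ends in the consonant /v/, so [e] is inserted word-finally. → [losomovoive].
/gefovxiprupofi/: the rule's environment is not met; surfaces unchanged as [gefovxiprupofi].

sluewesatviiwe, losomovoive, gefovxiprupofi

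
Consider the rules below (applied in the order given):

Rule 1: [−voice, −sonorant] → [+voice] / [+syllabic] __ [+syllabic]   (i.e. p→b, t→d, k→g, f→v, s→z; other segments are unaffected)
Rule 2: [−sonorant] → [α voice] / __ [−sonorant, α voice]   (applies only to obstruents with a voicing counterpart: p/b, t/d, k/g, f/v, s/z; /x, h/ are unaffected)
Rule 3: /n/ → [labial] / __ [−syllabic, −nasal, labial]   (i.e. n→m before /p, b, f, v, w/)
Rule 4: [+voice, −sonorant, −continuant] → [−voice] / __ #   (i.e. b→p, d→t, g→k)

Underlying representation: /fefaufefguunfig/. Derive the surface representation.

fevauvevguumfik

Rule 1 (intervocalic voicing): /f/ is a voiceless obstruent between vowels /e/ and /a/, so it voices to [v]. /f/ is a voiceless obstruent between vowels /u/ and /e/, so it voices to [v]. /fefaufefguunfig/ → fevauvefguunfig.
Rule 2 (regressive voicing assimilation): /f/ precedes the voiced obstruent /g/, so it voices to [v] by assimilation. /fevauvefguunfig/ → fevauvevguunfig.
Rule 3 (nasal place assimilation): /n/ precedes the labial consonant /f/, so it assimilates in place to [m]. /fevauvevguunfig/ → fevauvevguumfig.
Rule 4 (final devoicing): /g/ is a voiced stop in word-final position, so it devoices to [k]. /fevauvevguumfig/ → fevauvevguumfik.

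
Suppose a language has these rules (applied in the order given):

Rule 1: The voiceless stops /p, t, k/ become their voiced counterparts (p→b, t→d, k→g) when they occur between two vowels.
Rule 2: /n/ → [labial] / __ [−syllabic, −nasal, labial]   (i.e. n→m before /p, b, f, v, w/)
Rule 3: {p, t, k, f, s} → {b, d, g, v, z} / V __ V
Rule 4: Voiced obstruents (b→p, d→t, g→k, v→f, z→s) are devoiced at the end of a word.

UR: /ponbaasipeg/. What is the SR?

pombaazibek

Rule 1 (intervocalic voicing): /p/ is a voiceless stop between vowels /i/ and /e/, so it voices to [b]. /ponbaasipeg/ → ponbaasibeg.
Rule 2 (nasal place assimilation): /n/ precedes the labial consonant /b/, so it assimilates in place to [m]. /ponbaasibeg/ → pombaasibeg.
Rule 3 (intervocalic voicing): /s/ is a voiceless obstruent between vowels /a/ and /i/, so it voices to [z]. /pombaasibeg/ → pombaazibeg.
Rule 4 (final devoicing): /g/ is a voiced obstruent in word-final position, so it devoices to [k]. /pombaazibeg/ → pombaazibek.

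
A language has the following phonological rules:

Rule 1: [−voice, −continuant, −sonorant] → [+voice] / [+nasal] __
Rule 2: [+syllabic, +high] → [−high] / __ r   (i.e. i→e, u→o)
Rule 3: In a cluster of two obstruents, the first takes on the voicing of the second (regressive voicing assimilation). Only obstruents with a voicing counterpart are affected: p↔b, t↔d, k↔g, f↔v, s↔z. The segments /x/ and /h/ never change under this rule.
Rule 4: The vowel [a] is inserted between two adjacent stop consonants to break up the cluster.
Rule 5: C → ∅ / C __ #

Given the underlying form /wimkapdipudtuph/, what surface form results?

Rule 1 (post-nasal voicing): /k/ is a voiceless stop immediately after the nasal /m/, so it voices to [g]. /wimkapdipudtuph/ → wimgapdipudtuph.
Rule 2 (pre-rhotic lowering): no segment meets the environment; /wimgapdipudtuph/ is unchanged.
Rule 3 (regressive voicing assimilation): /p/ precedes the voiced obstruent /d/, so it voices to [b] by assimilation. /d/ precedes the voiceless obstruent /t/, so it devoices to [t] by assimilation. /wimgapdipudtuph/ → wimgabdiputtuph.
Rule 4 (stop-cluster a-epenthesis): /b/ and /d/ form a stop–stop cluster, so [a] is inserted between them. /t/ and /t/ form a stop–stop cluster, so [a] is inserted between them. /wimgabdiputtuph/ → wimgabadiputatuph.
Rule 5 (final cluster simplification): /h/ is the second consonant of a word-final cluster /ph/, so it deletes. /wimgabadiputatuph/ → wimgabadiputatup.

wimgabadiputatup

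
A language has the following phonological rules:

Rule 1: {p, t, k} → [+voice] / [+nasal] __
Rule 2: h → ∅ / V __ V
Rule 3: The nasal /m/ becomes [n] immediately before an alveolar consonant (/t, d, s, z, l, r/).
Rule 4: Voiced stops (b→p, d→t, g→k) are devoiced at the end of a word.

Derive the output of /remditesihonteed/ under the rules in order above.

Rule 1 (post-nasal voicing): /t/ is a voiceless stop immediately after the nasal /n/, so it voices to [d]. /remditesihonteed/ → remditesihondeed.
Rule 2 (intervocalic h-deletion): /h/ occurs between vowels /i/ and /o/, so it deletes. /remditesihondeed/ → remditesiondeed.
Rule 3 (nasal place assimilation): /m/ precedes the alveolar consonant /d/, so it assimilates in place to [n]. /remditesiondeed/ → renditesiondeed.
Rule 4 (final devoicing): /d/ is a voiced stop in word-final position, so it devoices to [t]. /renditesiondeed/ → renditesiondeet.

renditesiondeet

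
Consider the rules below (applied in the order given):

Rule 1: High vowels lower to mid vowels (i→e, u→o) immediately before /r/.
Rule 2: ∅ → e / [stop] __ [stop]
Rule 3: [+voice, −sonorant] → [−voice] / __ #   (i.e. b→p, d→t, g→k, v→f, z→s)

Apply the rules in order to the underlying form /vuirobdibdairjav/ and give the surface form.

vuerobedibedaerjaf

Rule 1 (pre-rhotic lowering): /i/ is a high vowel immediately before /r/, so it lowers to [e]. /i/ is a high vowel immediately before /r/, so it lowers to [e]. /vuirobdibdairjav/ → vuerobdibdaerjav.
Rule 2 (stop-cluster e-epenthesis): /b/ and /d/ form a stop–stop cluster, so [e] is inserted between them. /b/ and /d/ form a stop–stop cluster, so [e] is inserted between them. /vuerobdibdaerjav/ → vuerobedibedaerjav.
Rule 3 (final devoicing): /v/ is a voiced obstruent in word-final position, so it devoices to [f]. /vuerobedibedaerjav/ → vuerobedibedaerjaf.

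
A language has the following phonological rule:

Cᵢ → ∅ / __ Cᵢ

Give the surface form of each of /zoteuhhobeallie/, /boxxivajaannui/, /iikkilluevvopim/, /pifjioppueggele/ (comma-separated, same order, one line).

zoteuhobealie, boxivajaanui, iikiluevopim, pifjiopuegele

/zoteuhhobeallie/: /hh/ is a geminate; the first /h/ deletes. /ll/ is a geminate; the first /l/ deletes. → [zoteuhobealie].
/boxxivajaannui/: /xx/ is a geminate; the first /x/ deletes. /nn/ is a geminate; the first /n/ deletes. → [boxivajaanui].
/iikkilluevvopim/: /kk/ is a geminate; the first /k/ deletes. /ll/ is a geminate; the first /l/ deletes. /vv/ is a geminate; the first /v/ deletes. → [iikiluevopim].
/pifjioppueggele/: /pp/ is a geminate; the first /p/ deletes. /gg/ is a geminate; the first /g/ deletes. → [pifjiopuegele].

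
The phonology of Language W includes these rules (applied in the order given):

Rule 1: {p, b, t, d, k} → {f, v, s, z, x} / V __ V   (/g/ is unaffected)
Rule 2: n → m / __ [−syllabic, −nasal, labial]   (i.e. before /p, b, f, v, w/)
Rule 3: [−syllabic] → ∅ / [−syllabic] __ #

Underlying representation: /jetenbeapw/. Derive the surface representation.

Rule 1 (intervocalic spirantization): /t/ is a stop between vowels /e/ and /e/, so it spirantizes to the fricative [s]. /jetenbeapw/ → jesenbeapw.
Rule 2 (nasal place assimilation): /n/ precedes the labial consonant /b/, so it assimilates in place to [m]. /jesenbeapw/ → jesembeapw.
Rule 3 (final cluster simplification): /w/ is the second consonant of a word-final cluster /pw/, so it deletes. /jesembeapw/ → jesembeap.

jesembeap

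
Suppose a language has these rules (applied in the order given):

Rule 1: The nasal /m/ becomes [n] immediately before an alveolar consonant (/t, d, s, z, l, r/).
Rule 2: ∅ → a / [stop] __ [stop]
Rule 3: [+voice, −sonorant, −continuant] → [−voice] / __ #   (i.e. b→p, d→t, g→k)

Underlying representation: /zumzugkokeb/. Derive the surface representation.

zunzugakokep

Rule 1 (nasal place assimilation): /m/ precedes the alveolar consonant /z/, so it assimilates in place to [n]. /zumzugkokeb/ → zunzugkokeb.
Rule 2 (stop-cluster a-epenthesis): /g/ and /k/ form a stop–stop cluster, so [a] is inserted between them. /zunzugkokeb/ → zunzugakokeb.
Rule 3 (final devoicing): /b/ is a voiced stop in word-final position, so it devoices to [p]. /zunzugakokeb/ → zunzugakokep.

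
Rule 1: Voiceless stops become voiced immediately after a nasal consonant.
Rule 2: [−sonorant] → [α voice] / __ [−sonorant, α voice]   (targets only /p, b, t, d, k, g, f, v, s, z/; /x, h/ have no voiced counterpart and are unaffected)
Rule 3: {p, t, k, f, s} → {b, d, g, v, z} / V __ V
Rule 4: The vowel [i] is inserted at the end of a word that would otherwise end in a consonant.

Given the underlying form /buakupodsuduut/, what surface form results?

buagubotsuduuti

Rule 1 (post-nasal voicing): no segment meets the environment; /buakupodsuduut/ is unchanged.
Rule 2 (regressive voicing assimilation): /d/ precedes the voiceless obstruent /s/, so it devoices to [t] by assimilation. /buakupodsuduut/ → buakupotsuduut.
Rule 3 (intervocalic voicing): /k/ is a voiceless obstruent between vowels /a/ and /u/, so it voices to [g]. /p/ is a voiceless obstruent between vowels /u/ and /o/, so it voices to [b]. /buakupotsuduut/ → buagubotsuduut.
Rule 4 (final i-epenthesis): the form ends in the consonant /t/, so [i] is inserted word-finally. /buagubotsuduut/ → buagubotsuduuti.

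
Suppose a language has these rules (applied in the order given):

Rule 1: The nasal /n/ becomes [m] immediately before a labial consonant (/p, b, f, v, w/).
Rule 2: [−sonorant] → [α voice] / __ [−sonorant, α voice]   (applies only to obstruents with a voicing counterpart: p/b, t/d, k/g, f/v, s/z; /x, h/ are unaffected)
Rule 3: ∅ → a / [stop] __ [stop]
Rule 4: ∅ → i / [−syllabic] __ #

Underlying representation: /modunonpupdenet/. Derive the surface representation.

modunompubadeneti

Rule 1 (nasal place assimilation): /n/ precedes the labial consonant /p/, so it assimilates in place to [m]. /modunonpupdenet/ → modunompupdenet.
Rule 2 (regressive voicing assimilation): /p/ precedes the voiced obstruent /d/, so it voices to [b] by assimilation. /modunompupdenet/ → modunompubdenet.
Rule 3 (stop-cluster a-epenthesis): /b/ and /d/ form a stop–stop cluster, so [a] is inserted between them. /modunompubdenet/ → modunompubadenet.
Rule 4 (final i-epenthesis): the form ends in the consonant /t/, so [i] is inserted word-finally. /modunompubadenet/ → modunompubadeneti.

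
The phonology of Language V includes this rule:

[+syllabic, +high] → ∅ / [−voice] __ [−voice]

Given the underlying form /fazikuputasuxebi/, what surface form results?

/u/ is a high vowel flanked by voiceless consonants /k/ and /p/, so it deletes.
/u/ is a high vowel flanked by voiceless consonants /p/ and /t/, so it deletes.
/u/ is a high vowel flanked by voiceless consonants /s/ and /x/, so it deletes.
The other instances of /i/ do not occur in the required environment and remain unchanged.
Surface form: [fazikptasxebi].

fazikptasxebi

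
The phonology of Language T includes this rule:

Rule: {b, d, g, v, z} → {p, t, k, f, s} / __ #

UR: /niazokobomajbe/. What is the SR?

niazokobomajbe

No segment of /niazokobomajbe/ meets the structural description of the rule, so the form surfaces unchanged.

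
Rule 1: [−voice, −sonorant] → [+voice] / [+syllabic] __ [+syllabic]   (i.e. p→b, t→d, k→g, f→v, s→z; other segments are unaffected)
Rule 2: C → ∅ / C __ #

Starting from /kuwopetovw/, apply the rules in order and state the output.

kuwobedov

Rule 1 (intervocalic voicing): /p/ is a voiceless obstruent between vowels /o/ and /e/, so it voices to [b]. /t/ is a voiceless obstruent between vowels /e/ and /o/, so it voices to [d]. /kuwopetovw/ → kuwobedovw.
Rule 2 (final cluster simplification): /w/ is the second consonant of a word-final cluster /vw/, so it deletes. /kuwobedovw/ → kuwobedov.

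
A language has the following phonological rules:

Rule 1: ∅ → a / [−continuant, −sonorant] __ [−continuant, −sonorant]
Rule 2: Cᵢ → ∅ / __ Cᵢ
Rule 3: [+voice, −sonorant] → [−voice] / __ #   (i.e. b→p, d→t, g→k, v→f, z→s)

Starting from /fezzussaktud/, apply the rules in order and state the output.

fezusakatut

Rule 1 (stop-cluster a-epenthesis): /k/ and /t/ form a stop–stop cluster, so [a] is inserted between them. /fezzussaktud/ → fezzussakatud.
Rule 2 (degemination): /zz/ is a geminate; the first /z/ deletes. /ss/ is a geminate; the first /s/ deletes. /fezzussakatud/ → fezusakatud.
Rule 3 (final devoicing): /d/ is a voiced obstruent in word-final position, so it devoices to [t]. /fezusakatud/ → fezusakatut.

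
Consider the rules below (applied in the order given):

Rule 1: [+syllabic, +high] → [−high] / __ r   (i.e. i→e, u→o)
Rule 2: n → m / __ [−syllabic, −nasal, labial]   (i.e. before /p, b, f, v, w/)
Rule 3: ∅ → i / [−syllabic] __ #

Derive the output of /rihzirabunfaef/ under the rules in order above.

rihzerabumfaefi

Rule 1 (pre-rhotic lowering): /i/ is a high vowel immediately before /r/, so it lowers to [e]. /rihzirabunfaef/ → rihzerabunfaef.
Rule 2 (nasal place assimilation): /n/ precedes the labial consonant /f/, so it assimilates in place to [m]. /rihzerabunfaef/ → rihzerabumfaef.
Rule 3 (final i-epenthesis): the form ends in the consonant /f/, so [i] is inserted word-finally. /rihzerabumfaef/ → rihzerabumfaefi.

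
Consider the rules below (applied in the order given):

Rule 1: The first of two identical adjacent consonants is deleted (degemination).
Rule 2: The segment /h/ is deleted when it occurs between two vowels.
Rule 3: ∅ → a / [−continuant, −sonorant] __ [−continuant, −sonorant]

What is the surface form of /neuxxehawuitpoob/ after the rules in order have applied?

Rule 1 (degemination): /xx/ is a geminate; the first /x/ deletes. /neuxxehawuitpoob/ → neuxehawuitpoob.
Rule 2 (intervocalic h-deletion): /h/ occurs between vowels /e/ and /a/, so it deletes. /neuxehawuitpoob/ → neuxeawuitpoob.
Rule 3 (stop-cluster a-epenthesis): /t/ and /p/ form a stop–stop cluster, so [a] is inserted between them. /neuxeawuitpoob/ → neuxeawuitapoob.

neuxeawuitapoob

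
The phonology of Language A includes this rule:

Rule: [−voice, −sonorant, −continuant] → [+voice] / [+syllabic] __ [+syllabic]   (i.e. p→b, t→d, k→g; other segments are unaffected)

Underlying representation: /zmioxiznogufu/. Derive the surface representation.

zmioxiznogufu

No segment of /zmioxiznogufu/ meets the structural description of the rule, so the form surfaces unchanged.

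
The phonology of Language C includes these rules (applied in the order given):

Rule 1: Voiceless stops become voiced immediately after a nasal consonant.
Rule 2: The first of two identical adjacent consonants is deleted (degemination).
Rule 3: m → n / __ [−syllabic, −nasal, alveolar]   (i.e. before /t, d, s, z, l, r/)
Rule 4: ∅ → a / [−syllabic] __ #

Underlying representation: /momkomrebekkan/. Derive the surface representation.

momgonrebekana

Rule 1 (post-nasal voicing): /k/ is a voiceless stop immediately after the nasal /m/, so it voices to [g]. /momkomrebekkan/ → momgomrebekkan.
Rule 2 (degemination): /kk/ is a geminate; the first /k/ deletes. /momgomrebekkan/ → momgomrebekan.
Rule 3 (nasal place assimilation): /m/ precedes the alveolar consonant /r/, so it assimilates in place to [n]. /momgomrebekan/ → momgonrebekan.
Rule 4 (final a-epenthesis): the form ends in the consonant /n/, so [a] is inserted word-finally. /momgonrebekan/ → momgonrebekana.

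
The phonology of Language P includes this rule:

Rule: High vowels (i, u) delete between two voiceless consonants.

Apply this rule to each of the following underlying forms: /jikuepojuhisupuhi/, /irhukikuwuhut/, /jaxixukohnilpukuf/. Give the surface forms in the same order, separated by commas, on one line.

/jikuepojuhisupuhi/: /i/ is a high vowel flanked by voiceless consonants /h/ and /s/, so it deletes. /u/ is a high vowel flanked by voiceless consonants /s/ and /p/, so it deletes. /u/ is a high vowel flanked by voiceless consonants /p/ and /h/, so it deletes. → [jikuepojuhsphi].
/irhukikuwuhut/: /u/ is a high vowel flanked by voiceless consonants /h/ and /k/, so it deletes. /i/ is a high vowel flanked by voiceless consonants /k/ and /k/, so it deletes. /u/ is a high vowel flanked by voiceless consonants /h/ and /t/, so it deletes. → [irhkkuwuht].
/jaxixukohnilpukuf/: /i/ is a high vowel flanked by voiceless consonants /x/ and /x/, so it deletes. /u/ is a high vowel flanked by voiceless consonants /x/ and /k/, so it deletes. /u/ is a high vowel flanked by voiceless consonants /p/ and /k/, so it deletes. /u/ is a high vowel flanked by voiceless consonants /k/ and /f/, so it deletes. → [jaxxkohnilpkf].

jikuepojuhsphi, irhkkuwuht, jaxxkohnilpkf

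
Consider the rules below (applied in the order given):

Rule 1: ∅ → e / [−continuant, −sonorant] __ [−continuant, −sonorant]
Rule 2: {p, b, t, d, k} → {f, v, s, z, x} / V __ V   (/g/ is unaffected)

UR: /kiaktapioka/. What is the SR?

kiaxesafioxa

Rule 1 (stop-cluster e-epenthesis): /k/ and /t/ form a stop–stop cluster, so [e] is inserted between them. /kiaktapioka/ → kiaketapioka.
Rule 2 (intervocalic spirantization): /k/ is a stop between vowels /a/ and /e/, so it spirantizes to the fricative [x]. /t/ is a stop between vowels /e/ and /a/, so it spirantizes to the fricative [s]. /p/ is a stop between vowels /a/ and /i/, so it spirantizes to the fricative [f]. /k/ is a stop between vowels /o/ and /a/, so it spirantizes to the fricative [x]. /kiaketapioka/ → kiaxesafioxa.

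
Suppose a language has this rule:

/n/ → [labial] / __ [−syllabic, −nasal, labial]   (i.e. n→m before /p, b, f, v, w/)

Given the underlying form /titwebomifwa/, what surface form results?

No segment of /titwebomifwa/ meets the structural description of the rule, so the form surfaces unchanged.

titwebomifwa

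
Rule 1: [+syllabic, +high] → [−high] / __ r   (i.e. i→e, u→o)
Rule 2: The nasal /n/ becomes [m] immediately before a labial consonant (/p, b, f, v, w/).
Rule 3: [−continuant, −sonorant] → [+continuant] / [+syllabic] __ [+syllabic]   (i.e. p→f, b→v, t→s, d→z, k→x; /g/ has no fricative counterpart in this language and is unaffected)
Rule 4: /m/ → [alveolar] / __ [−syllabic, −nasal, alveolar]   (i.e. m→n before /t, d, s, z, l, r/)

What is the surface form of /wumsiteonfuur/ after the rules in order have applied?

wunsiseomfuor

Rule 1 (pre-rhotic lowering): /u/ is a high vowel immediately before /r/, so it lowers to [o]. /wumsiteonfuur/ → wumsiteonfuor.
Rule 2 (nasal place assimilation): /n/ precedes the labial consonant /f/, so it assimilates in place to [m]. /wumsiteonfuor/ → wumsiteomfuor.
Rule 3 (intervocalic spirantization): /t/ is a stop between vowels /i/ and /e/, so it spirantizes to the fricative [s]. /wumsiteomfuor/ → wumsiseomfuor.
Rule 4 (nasal place assimilation): /m/ precedes the alveolar consonant /s/, so it assimilates in place to [n]. /wumsiseomfuor/ → wunsiseomfuor.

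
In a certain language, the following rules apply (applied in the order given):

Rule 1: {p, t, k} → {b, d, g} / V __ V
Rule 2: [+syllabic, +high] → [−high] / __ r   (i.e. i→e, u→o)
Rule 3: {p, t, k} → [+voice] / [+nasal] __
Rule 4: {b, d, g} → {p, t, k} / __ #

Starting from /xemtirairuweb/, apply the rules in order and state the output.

xemderaeruwep

Rule 1 (intervocalic voicing): no segment meets the environment; /xemtirairuweb/ is unchanged.
Rule 2 (pre-rhotic lowering): /i/ is a high vowel immediately before /r/, so it lowers to [e]. /i/ is a high vowel immediately before /r/, so it lowers to [e]. /xemtirairuweb/ → xemteraeruweb.
Rule 3 (post-nasal voicing): /t/ is a voiceless stop immediately after the nasal /m/, so it voices to [d]. /xemteraeruweb/ → xemderaeruweb.
Rule 4 (final devoicing): /b/ is a voiced stop in word-final position, so it devoices to [p]. /xemderaeruweb/ → xemderaeruwep.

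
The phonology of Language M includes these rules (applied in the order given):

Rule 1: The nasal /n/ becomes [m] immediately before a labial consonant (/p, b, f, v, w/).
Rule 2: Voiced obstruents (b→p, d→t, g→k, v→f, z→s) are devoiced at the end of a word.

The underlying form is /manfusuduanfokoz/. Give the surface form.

Rule 1 (nasal place assimilation): /n/ precedes the labial consonant /f/, so it assimilates in place to [m]. /n/ precedes the labial consonant /f/, so it assimilates in place to [m]. /manfusuduanfokoz/ → mamfusuduamfokoz.
Rule 2 (final devoicing): /z/ is a voiced obstruent in word-final position, so it devoices to [s]. /mamfusuduamfokoz/ → mamfusuduamfokos.

mamfusuduamfokos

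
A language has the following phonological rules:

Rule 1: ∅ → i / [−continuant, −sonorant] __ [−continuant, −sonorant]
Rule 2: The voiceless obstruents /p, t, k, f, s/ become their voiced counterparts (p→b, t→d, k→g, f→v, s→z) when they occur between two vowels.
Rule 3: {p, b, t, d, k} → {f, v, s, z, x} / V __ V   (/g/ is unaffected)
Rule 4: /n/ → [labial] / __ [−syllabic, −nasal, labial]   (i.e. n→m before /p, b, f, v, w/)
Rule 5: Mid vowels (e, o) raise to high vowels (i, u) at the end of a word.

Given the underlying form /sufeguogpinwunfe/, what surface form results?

suveguogivimwumfi

Rule 1 (stop-cluster i-epenthesis): /g/ and /p/ form a stop–stop cluster, so [i] is inserted between them. /sufeguogpinwunfe/ → sufeguogipinwunfe.
Rule 2 (intervocalic voicing): /f/ is a voiceless obstruent between vowels /u/ and /e/, so it voices to [v]. /p/ is a voiceless obstruent between vowels /i/ and /i/, so it voices to [b]. /sufeguogipinwunfe/ → suveguogibinwunfe.
Rule 3 (intervocalic spirantization): /b/ is a stop between vowels /i/ and /i/, so it spirantizes to the fricative [v]. /suveguogibinwunfe/ → suveguogivinwunfe.
Rule 4 (nasal place assimilation): /n/ precedes the labial consonant /w/, so it assimilates in place to [m]. /n/ precedes the labial consonant /f/, so it assimilates in place to [m]. /suveguogivinwunfe/ → suveguogivimwumfe.
Rule 5 (final vowel raising): /e/ is a mid vowel in word-final position, so it raises to [i]. /suveguogivimwumfe/ → suveguogivimwumfi.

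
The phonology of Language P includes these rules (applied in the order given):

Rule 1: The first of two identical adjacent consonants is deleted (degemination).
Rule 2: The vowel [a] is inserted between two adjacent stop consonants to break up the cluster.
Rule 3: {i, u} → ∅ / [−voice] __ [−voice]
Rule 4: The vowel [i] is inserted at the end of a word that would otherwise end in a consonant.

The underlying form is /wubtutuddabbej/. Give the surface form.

Rule 1 (degemination): /dd/ is a geminate; the first /d/ deletes. /bb/ is a geminate; the first /b/ deletes. /wubtutuddabbej/ → wubtutudabej.
Rule 2 (stop-cluster a-epenthesis): /b/ and /t/ form a stop–stop cluster, so [a] is inserted between them. /wubtutudabej/ → wubatutudabej.
Rule 3 (high vowel syncope): /u/ is a high vowel flanked by voiceless consonants /t/ and /t/, so it deletes. /wubatutudabej/ → wubattudabej.
Rule 4 (final i-epenthesis): the form ends in the consonant /j/, so [i] is inserted word-finally. /wubattudabej/ → wubattudabeji.

wubattudabeji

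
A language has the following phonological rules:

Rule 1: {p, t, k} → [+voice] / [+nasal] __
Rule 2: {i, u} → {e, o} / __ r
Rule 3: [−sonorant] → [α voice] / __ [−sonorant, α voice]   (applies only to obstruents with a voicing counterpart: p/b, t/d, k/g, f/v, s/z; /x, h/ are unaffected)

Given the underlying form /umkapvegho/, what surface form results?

Rule 1 (post-nasal voicing): /k/ is a voiceless stop immediately after the nasal /m/, so it voices to [g]. /umkapvegho/ → umgapvegho.
Rule 2 (pre-rhotic lowering): no segment meets the environment; /umgapvegho/ is unchanged.
Rule 3 (regressive voicing assimilation): /p/ precedes the voiced obstruent /v/, so it voices to [b] by assimilation. /g/ precedes the voiceless obstruent /h/, so it devoices to [k] by assimilation. /umgapvegho/ → umgabvekho.

umgabvekho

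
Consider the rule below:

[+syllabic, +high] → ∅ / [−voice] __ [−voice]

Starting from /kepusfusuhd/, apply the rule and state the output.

/u/ is a high vowel flanked by voiceless consonants /p/ and /s/, so it deletes.
/u/ is a high vowel flanked by voiceless consonants /f/ and /s/, so it deletes.
/u/ is a high vowel flanked by voiceless consonants /s/ and /h/, so it deletes.
Surface form: [kepsfshd].

kepsfshd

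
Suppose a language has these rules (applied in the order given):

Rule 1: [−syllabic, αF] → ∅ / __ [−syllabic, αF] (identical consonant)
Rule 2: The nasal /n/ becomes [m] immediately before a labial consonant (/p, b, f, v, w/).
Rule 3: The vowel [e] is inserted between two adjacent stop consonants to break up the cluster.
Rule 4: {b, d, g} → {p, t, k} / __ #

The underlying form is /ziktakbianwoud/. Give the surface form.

Rule 1 (degemination): no segment meets the environment; /ziktakbianwoud/ is unchanged.
Rule 2 (nasal place assimilation): /n/ precedes the labial consonant /w/, so it assimilates in place to [m]. /ziktakbianwoud/ → ziktakbiamwoud.
Rule 3 (stop-cluster e-epenthesis): /k/ and /t/ form a stop–stop cluster, so [e] is inserted between them. /k/ and /b/ form a stop–stop cluster, so [e] is inserted between them. /ziktakbiamwoud/ → ziketakebiamwoud.
Rule 4 (final devoicing): /d/ is a voiced stop in word-final position, so it devoices to [t]. /ziketakebiamwoud/ → ziketakebiamwout.

ziketakebiamwout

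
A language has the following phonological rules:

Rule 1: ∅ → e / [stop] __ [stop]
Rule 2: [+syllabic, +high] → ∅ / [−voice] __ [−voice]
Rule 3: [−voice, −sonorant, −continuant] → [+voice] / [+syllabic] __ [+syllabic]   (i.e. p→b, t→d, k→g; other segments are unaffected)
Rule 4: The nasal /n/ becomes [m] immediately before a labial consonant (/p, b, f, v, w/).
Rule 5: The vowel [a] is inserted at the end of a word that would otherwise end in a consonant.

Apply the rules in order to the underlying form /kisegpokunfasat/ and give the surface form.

ksegebogumfasata

Rule 1 (stop-cluster e-epenthesis): /g/ and /p/ form a stop–stop cluster, so [e] is inserted between them. /kisegpokunfasat/ → kisegepokunfasat.
Rule 2 (high vowel syncope): /i/ is a high vowel flanked by voiceless consonants /k/ and /s/, so it deletes. /kisegepokunfasat/ → ksegepokunfasat.
Rule 3 (intervocalic voicing): /p/ is a voiceless stop between vowels /e/ and /o/, so it voices to [b]. /k/ is a voiceless stop between vowels /o/ and /u/, so it voices to [g]. /ksegepokunfasat/ → ksegebogunfasat.
Rule 4 (nasal place assimilation): /n/ precedes the labial consonant /f/, so it assimilates in place to [m]. /ksegebogunfasat/ → ksegebogumfasat.
Rule 5 (final a-epenthesis): the form ends in the consonant /t/, so [a] is inserted word-finally. /ksegebogumfasat/ → ksegebogumfasata.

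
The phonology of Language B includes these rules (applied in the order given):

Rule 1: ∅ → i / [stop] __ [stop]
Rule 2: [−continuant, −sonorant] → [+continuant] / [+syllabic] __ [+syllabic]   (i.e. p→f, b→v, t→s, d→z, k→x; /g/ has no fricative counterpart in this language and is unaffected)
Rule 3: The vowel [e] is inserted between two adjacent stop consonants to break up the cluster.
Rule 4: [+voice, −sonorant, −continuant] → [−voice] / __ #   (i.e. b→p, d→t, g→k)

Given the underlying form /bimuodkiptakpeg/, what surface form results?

Rule 1 (stop-cluster i-epenthesis): /d/ and /k/ form a stop–stop cluster, so [i] is inserted between them. /p/ and /t/ form a stop–stop cluster, so [i] is inserted between them. /k/ and /p/ form a stop–stop cluster, so [i] is inserted between them. /bimuodkiptakpeg/ → bimuodikipitakipeg.
Rule 2 (intervocalic spirantization): /d/ is a stop between vowels /o/ and /i/, so it spirantizes to the fricative [z]. /k/ is a stop between vowels /i/ and /i/, so it spirantizes to the fricative [x]. /p/ is a stop between vowels /i/ and /i/, so it spirantizes to the fricative [f]. /t/ is a stop between vowels /i/ and /a/, so it spirantizes to the fricative [s]. /k/ is a stop between vowels /a/ and /i/, so it spirantizes to the fricative [x]. /p/ is a stop between vowels /i/ and /e/, so it spirantizes to the fricative [f]. /bimuodikipitakipeg/ → bimuozixifisaxifeg.
Rule 3 (stop-cluster e-epenthesis): no segment meets the environment; /bimuozixifisaxifeg/ is unchanged.
Rule 4 (final devoicing): /g/ is a voiced stop in word-final position, so it devoices to [k]. /bimuozixifisaxifeg/ → bimuozixifisaxifek.

bimuozixifisaxifek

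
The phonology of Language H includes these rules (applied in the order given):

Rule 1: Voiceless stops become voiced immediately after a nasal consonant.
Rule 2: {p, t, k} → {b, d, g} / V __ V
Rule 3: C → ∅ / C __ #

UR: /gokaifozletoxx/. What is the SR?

gogaifozledox

Rule 1 (post-nasal voicing): no segment meets the environment; /gokaifozletoxx/ is unchanged.
Rule 2 (intervocalic voicing): /k/ is a voiceless stop between vowels /o/ and /a/, so it voices to [g]. /t/ is a voiceless stop between vowels /e/ and /o/, so it voices to [d]. /gokaifozletoxx/ → gogaifozledoxx.
Rule 3 (final cluster simplification): /x/ is the second consonant of a word-final cluster /xx/, so it deletes. /gogaifozledoxx/ → gogaifozledox.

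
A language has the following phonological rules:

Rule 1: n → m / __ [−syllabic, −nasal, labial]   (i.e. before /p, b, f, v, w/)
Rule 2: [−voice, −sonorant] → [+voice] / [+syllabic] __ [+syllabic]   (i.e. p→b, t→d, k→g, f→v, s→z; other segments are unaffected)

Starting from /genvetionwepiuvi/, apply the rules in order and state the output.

Rule 1 (nasal place assimilation): /n/ precedes the labial consonant /v/, so it assimilates in place to [m]. /n/ precedes the labial consonant /w/, so it assimilates in place to [m]. /genvetionwepiuvi/ → gemvetiomwepiuvi.
Rule 2 (intervocalic voicing): /t/ is a voiceless obstruent between vowels /e/ and /i/, so it voices to [d]. /p/ is a voiceless obstruent between vowels /e/ and /i/, so it voices to [b]. /gemvetiomwepiuvi/ → gemvediomwebiuvi.

gemvediomwebiuvi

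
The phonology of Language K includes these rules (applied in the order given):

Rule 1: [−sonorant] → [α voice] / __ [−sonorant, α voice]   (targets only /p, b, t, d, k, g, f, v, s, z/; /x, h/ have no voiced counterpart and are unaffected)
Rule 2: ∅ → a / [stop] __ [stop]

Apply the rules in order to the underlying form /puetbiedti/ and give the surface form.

Rule 1 (regressive voicing assimilation): /t/ precedes the voiced obstruent /b/, so it voices to [d] by assimilation. /d/ precedes the voiceless obstruent /t/, so it devoices to [t] by assimilation. /puetbiedti/ → puedbietti.
Rule 2 (stop-cluster a-epenthesis): /d/ and /b/ form a stop–stop cluster, so [a] is inserted between them. /t/ and /t/ form a stop–stop cluster, so [a] is inserted between them. /puedbietti/ → puedabietati.

puedabietati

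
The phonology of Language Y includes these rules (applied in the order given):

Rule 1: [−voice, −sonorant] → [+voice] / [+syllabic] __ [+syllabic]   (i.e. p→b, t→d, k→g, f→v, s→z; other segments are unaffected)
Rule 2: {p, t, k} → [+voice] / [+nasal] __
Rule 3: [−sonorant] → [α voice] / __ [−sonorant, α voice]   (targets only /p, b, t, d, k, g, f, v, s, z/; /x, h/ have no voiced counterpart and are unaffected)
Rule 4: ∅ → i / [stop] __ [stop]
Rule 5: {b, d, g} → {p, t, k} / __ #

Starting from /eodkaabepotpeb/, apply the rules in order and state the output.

Rule 1 (intervocalic voicing): /p/ is a voiceless obstruent between vowels /e/ and /o/, so it voices to [b]. /eodkaabepotpeb/ → eodkaabebotpeb.
Rule 2 (post-nasal voicing): no segment meets the environment; /eodkaabebotpeb/ is unchanged.
Rule 3 (regressive voicing assimilation): /d/ precedes the voiceless obstruent /k/, so it devoices to [t] by assimilation. /eodkaabebotpeb/ → eotkaabebotpeb.
Rule 4 (stop-cluster i-epenthesis): /t/ and /k/ form a stop–stop cluster, so [i] is inserted between them. /t/ and /p/ form a stop–stop cluster, so [i] is inserted between them. /eotkaabebotpeb/ → eotikaabebotipeb.
Rule 5 (final devoicing): /b/ is a voiced stop in word-final position, so it devoices to [p]. /eotikaabebotipeb/ → eotikaabebotipep.

eotikaabebotipep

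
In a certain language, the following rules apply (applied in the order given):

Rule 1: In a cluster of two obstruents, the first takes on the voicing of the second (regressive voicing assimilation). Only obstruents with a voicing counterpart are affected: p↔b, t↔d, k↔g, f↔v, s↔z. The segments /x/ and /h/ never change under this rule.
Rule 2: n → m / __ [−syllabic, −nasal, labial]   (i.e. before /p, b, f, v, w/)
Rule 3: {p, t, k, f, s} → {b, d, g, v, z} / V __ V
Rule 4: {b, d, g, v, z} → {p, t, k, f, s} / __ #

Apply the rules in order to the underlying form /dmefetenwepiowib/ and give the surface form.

Rule 1 (regressive voicing assimilation): no segment meets the environment; /dmefetenwepiowib/ is unchanged.
Rule 2 (nasal place assimilation): /n/ precedes the labial consonant /w/, so it assimilates in place to [m]. /dmefetenwepiowib/ → dmefetemwepiowib.
Rule 3 (intervocalic voicing): /f/ is a voiceless obstruent between vowels /e/ and /e/, so it voices to [v]. /t/ is a voiceless obstruent between vowels /e/ and /e/, so it voices to [d]. /p/ is a voiceless obstruent between vowels /e/ and /i/, so it voices to [b]. /dmefetemwepiowib/ → dmevedemwebiowib.
Rule 4 (final devoicing): /b/ is a voiced obstruent in word-final position, so it devoices to [p]. /dmevedemwebiowib/ → dmevedemwebiowip.

dmevedemwebiowip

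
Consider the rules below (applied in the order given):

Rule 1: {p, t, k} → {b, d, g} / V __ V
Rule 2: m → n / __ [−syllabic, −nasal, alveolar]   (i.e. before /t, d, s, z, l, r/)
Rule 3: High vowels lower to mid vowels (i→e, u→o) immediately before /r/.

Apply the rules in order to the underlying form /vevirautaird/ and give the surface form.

Rule 1 (intervocalic voicing): /t/ is a voiceless stop between vowels /u/ and /a/, so it voices to [d]. /vevirautaird/ → veviraudaird.
Rule 2 (nasal place assimilation): no segment meets the environment; /veviraudaird/ is unchanged.
Rule 3 (pre-rhotic lowering): /i/ is a high vowel immediately before /r/, so it lowers to [e]. /i/ is a high vowel immediately before /r/, so it lowers to [e]. /veviraudaird/ → veveraudaerd.

veveraudaerd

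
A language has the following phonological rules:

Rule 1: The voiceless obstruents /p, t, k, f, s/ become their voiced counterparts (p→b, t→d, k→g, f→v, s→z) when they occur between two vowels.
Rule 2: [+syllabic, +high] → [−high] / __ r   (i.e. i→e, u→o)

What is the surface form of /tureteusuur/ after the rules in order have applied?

Rule 1 (intervocalic voicing): /t/ is a voiceless obstruent between vowels /e/ and /e/, so it voices to [d]. /s/ is a voiceless obstruent between vowels /u/ and /u/, so it voices to [z]. /tureteusuur/ → turedeuzuur.
Rule 2 (pre-rhotic lowering): /u/ is a high vowel immediately before /r/, so it lowers to [o]. /u/ is a high vowel immediately before /r/, so it lowers to [o]. /turedeuzuur/ → toredeuzuor.

toredeuzuor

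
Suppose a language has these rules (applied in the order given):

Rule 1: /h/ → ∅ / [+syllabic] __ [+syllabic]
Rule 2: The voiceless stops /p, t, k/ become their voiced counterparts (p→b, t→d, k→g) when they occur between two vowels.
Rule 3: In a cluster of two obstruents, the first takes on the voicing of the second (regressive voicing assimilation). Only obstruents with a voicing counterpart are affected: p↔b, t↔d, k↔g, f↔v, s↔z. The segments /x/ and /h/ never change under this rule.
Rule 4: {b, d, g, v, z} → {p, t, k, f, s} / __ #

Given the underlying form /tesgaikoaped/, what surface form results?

Rule 1 (intervocalic h-deletion): no segment meets the environment; /tesgaikoaped/ is unchanged.
Rule 2 (intervocalic voicing): /k/ is a voiceless stop between vowels /i/ and /o/, so it voices to [g]. /p/ is a voiceless stop between vowels /a/ and /e/, so it voices to [b]. /tesgaikoaped/ → tesgaigoabed.
Rule 3 (regressive voicing assimilation): /s/ precedes the voiced obstruent /g/, so it voices to [z] by assimilation. /tesgaigoabed/ → tezgaigoabed.
Rule 4 (final devoicing): /d/ is a voiced obstruent in word-final position, so it devoices to [t]. /tezgaigoabed/ → tezgaigoabet.

tezgaigoabet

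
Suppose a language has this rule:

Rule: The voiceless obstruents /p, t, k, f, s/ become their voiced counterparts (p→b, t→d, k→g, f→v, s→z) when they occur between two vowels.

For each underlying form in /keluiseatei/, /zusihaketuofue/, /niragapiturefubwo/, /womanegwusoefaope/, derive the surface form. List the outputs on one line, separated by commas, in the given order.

/keluiseatei/: /s/ is a voiceless obstruent between vowels /i/ and /e/, so it voices to [z]. /t/ is a voiceless obstruent between vowels /a/ and /e/, so it voices to [d]. → [keluizeadei].
/zusihaketuofue/: /s/ is a voiceless obstruent between vowels /u/ and /i/, so it voices to [z]. /k/ is a voiceless obstruent between vowels /a/ and /e/, so it voices to [g]. /t/ is a voiceless obstruent between vowels /e/ and /u/, so it voices to [d]. /f/ is a voiceless obstruent between vowels /o/ and /u/, so it voices to [v]. → [zuzihageduovue].
/niragapiturefubwo/: /p/ is a voiceless obstruent between vowels /a/ and /i/, so it voices to [b]. /t/ is a voiceless obstruent between vowels /i/ and /u/, so it voices to [d]. /f/ is a voiceless obstruent between vowels /e/ and /u/, so it voices to [v]. → [niragabidurevubwo].
/womanegwusoefaope/: /s/ is a voiceless obstruent between vowels /u/ and /o/, so it voices to [z]. /f/ is a voiceless obstruent between vowels /e/ and /a/, so it voices to [v]. /p/ is a voiceless obstruent between vowels /o/ and /e/, so it voices to [b]. → [womanegwuzoevaobe].

keluizeadei, zuzihageduovue, niragabidurevubwo, womanegwuzoevaobe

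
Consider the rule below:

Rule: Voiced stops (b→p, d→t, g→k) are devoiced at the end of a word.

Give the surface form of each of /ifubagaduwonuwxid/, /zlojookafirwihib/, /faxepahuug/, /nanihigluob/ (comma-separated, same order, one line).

ifubagaduwonuwxit, zlojookafirwihip, faxepahuuk, nanihigluop

/ifubagaduwonuwxid/: /d/ is a voiced stop in word-final position, so it devoices to [t]. → [ifubagaduwonuwxit].
/zlojookafirwihib/: /b/ is a voiced stop in word-final position, so it devoices to [p]. → [zlojookafirwihip].
/faxepahuug/: /g/ is a voiced stop in word-final position, so it devoices to [k]. → [faxepahuuk].
/nanihigluob/: /b/ is a voiced stop in word-final position, so it devoices to [p]. → [nanihigluop].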